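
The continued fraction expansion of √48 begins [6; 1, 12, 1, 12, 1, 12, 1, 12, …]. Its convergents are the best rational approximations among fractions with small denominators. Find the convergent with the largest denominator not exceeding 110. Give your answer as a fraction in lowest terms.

97/14

a_0 = 6: 6/1  (≤ bound)
a_1 = 1: 7/1  (≤ bound)
a_2 = 12: 90/13  (≤ bound)
a_3 = 1: 97/14  (≤ bound)
a_4 = 12: 1254/181  (> 110, stop)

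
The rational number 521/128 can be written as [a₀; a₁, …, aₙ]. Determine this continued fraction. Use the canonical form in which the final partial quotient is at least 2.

521 ÷ 128 → quotient 4, remainder 9
128 ÷ 9 → quotient 14, remainder 2
9 ÷ 2 → quotient 4, remainder 1
2 ÷ 1 → quotient 2, remainder 0

[4; 14, 4, 2]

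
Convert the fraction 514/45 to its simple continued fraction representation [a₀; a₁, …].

514 = 11·45 + 19, so a_0 = 11
45 = 2·19 + 7, so a_1 = 2
19 = 2·7 + 5, so a_2 = 2
7 = 1·5 + 2, so a_3 = 1
5 = 2·2 + 1, so a_4 = 2
2 = 2·1 + 0, so a_5 = 2

[11; 2, 2, 1, 2, 2]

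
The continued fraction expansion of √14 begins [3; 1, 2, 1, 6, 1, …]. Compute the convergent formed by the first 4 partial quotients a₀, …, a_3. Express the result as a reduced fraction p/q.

15/4

Start with 1.
2 + 1/(1/1) = 2 + 1/1 = 3/1
1 + 1/(3/1) = 1 + 1/3 = 4/3
3 + 1/(4/3) = 3 + 3/4 = 15/4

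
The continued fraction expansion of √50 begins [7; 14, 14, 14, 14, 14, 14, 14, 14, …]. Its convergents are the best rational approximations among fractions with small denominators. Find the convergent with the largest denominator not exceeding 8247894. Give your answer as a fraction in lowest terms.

54608393/7722793

a_0 = 7: 7/1  (≤ bound)
a_1 = 14: 99/14  (≤ bound)
a_2 = 14: 1393/197  (≤ bound)
a_3 = 14: 19601/2772  (≤ bound)
a_4 = 14: 275807/39005  (≤ bound)
a_5 = 14: 3880899/548842  (≤ bound)
a_6 = 14: 54608393/7722793  (≤ bound)
a_7 = 14: 768398401/108667944  (> 8247894, stop)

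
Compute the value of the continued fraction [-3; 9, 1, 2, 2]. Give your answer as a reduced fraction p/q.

-197/68

Compute successive convergents:
a_0 = -3: -3/1
a_1 = 9: -26/9
a_2 = 1: -29/10
a_3 = 2: -84/29
a_4 = 2: -197/68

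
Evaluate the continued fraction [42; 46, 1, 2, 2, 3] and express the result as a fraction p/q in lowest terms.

a_0 = 42: 42/1
a_1 = 46: 1933/46
a_2 = 1: 1975/47
a_3 = 2: 5883/140
a_4 = 2: 13741/327
a_5 = 3: 47106/1121

47106/1121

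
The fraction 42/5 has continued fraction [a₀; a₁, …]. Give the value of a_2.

2

⌊42/5⌋ = 8, remainder 2
⌊5/2⌋ = 2, remainder 1
⌊2/1⌋ = 2, remainder 0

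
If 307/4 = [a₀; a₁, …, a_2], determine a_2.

⌊307/4⌋ = 76, remainder 3
⌊4/3⌋ = 1, remainder 1
⌊3/1⌋ = 3, remainder 0

3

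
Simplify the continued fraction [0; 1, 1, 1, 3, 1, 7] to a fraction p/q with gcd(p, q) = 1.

70/109

Starting at the tail and folding back:
Start with 7.
1 + 1/(7/1) = 1 + 1/7 = 8/7
3 + 1/(8/7) = 3 + 7/8 = 31/8
1 + 1/(31/8) = 1 + 8/31 = 39/31
1 + 1/(39/31) = 1 + 31/39 = 70/39
1 + 1/(70/39) = 1 + 39/70 = 109/70
0 + 1/(109/70) = 0 + 70/109 = 70/109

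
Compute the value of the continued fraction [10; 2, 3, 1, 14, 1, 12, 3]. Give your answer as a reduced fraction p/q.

59038/5653

a_0 = 10: 10/1
a_1 = 2: 21/2
a_2 = 3: 73/7
a_3 = 1: 94/9
a_4 = 14: 1389/133
a_5 = 1: 1483/142
a_6 = 12: 19185/1837
a_7 = 3: 59038/5653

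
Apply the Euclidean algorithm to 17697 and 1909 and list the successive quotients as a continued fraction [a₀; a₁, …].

[9; 3, 1, 2, 3, 25, 2]

17697 = 9·1909 + 516, so a_0 = 9
1909 = 3·516 + 361, so a_1 = 3
516 = 1·361 + 155, so a_2 = 1
361 = 2·155 + 51, so a_3 = 2
155 = 3·51 + 2, so a_4 = 3
51 = 25·2 + 1, so a_5 = 25
2 = 2·1 + 0, so a_6 = 2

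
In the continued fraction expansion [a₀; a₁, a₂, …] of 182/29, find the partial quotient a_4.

182 ÷ 29 → quotient 6, remainder 8
29 ÷ 8 → quotient 3, remainder 5
8 ÷ 5 → quotient 1, remainder 3
5 ÷ 3 → quotient 1, remainder 2
3 ÷ 2 → quotient 1, remainder 1

1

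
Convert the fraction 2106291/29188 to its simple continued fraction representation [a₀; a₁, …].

[72; 6, 7, 4, 2, 2, 2, 12]

2106291 = 72·29188 + 4755, so a_0 = 72
29188 = 6·4755 + 658, so a_1 = 6
4755 = 7·658 + 149, so a_2 = 7
658 = 4·149 + 62, so a_3 = 4
149 = 2·62 + 25, so a_4 = 2
62 = 2·25 + 12, so a_5 = 2
25 = 2·12 + 1, so a_6 = 2
12 = 12·1 + 0, so a_7 = 12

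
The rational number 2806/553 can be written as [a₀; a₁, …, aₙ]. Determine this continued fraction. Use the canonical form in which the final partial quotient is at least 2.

2806 ÷ 553 → quotient 5, remainder 41
553 ÷ 41 → quotient 13, remainder 20
41 ÷ 20 → quotient 2, remainder 1
20 ÷ 1 → quotient 20, remainder 0

[5; 13, 2, 20]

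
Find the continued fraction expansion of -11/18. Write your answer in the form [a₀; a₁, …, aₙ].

[-1; 2, 1, 1, 3]

Apply division with remainder until the remainder is 0:
⌊-11/18⌋ = -1, remainder 7
⌊18/7⌋ = 2, remainder 4
⌊7/4⌋ = 1, remainder 3
⌊4/3⌋ = 1, remainder 1
⌊3/1⌋ = 3, remainder 0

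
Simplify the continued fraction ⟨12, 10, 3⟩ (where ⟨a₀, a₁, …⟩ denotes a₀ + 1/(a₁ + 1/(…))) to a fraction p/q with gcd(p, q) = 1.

a_0 = 12: 12/1
a_1 = 10: 121/10
a_2 = 3: 375/31

375/31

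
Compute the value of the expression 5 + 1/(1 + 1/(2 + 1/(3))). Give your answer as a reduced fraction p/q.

Start with 3.
2 + 1/(3/1) = 2 + 1/3 = 7/3
1 + 1/(7/3) = 1 + 3/7 = 10/7
5 + 1/(10/7) = 5 + 7/10 = 57/10

57/10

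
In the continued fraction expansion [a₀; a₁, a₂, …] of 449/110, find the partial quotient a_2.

Run the Euclidean algorithm, recording each quotient:
449 = 4·110 + 9, so a_0 = 4
110 = 12·9 + 2, so a_1 = 12
9 = 4·2 + 1, so a_2 = 4

4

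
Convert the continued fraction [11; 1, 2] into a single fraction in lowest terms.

Build up convergents one term at a time:
a_0 = 11: 11/1
a_1 = 1: 12/1
a_2 = 2: 35/3

35/3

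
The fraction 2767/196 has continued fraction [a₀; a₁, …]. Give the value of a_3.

1

2767 = 14·196 + 23, so a_0 = 14
196 = 8·23 + 12, so a_1 = 8
23 = 1·12 + 11, so a_2 = 1
12 = 1·11 + 1, so a_3 = 1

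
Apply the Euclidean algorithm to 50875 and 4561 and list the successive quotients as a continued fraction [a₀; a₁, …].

[11; 6, 2, 11, 4, 3, 2]

50875 = 11·4561 + 704, so a_0 = 11
4561 = 6·704 + 337, so a_1 = 6
704 = 2·337 + 30, so a_2 = 2
337 = 11·30 + 7, so a_3 = 11
30 = 4·7 + 2, so a_4 = 4
7 = 3·2 + 1, so a_5 = 3
2 = 2·1 + 0, so a_6 = 2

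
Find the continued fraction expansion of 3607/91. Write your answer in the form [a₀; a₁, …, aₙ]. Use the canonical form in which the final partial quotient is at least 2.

[39; 1, 1, 1, 3, 8]

3607 = 39·91 + 58, so a_0 = 39
91 = 1·58 + 33, so a_1 = 1
58 = 1·33 + 25, so a_2 = 1
33 = 1·25 + 8, so a_3 = 1
25 = 3·8 + 1, so a_4 = 3
8 = 8·1 + 0, so a_5 = 8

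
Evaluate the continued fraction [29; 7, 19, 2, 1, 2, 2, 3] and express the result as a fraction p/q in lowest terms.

Use the convergent recurrence hₖ = aₖ·hₖ₋₁ + hₖ₋₂ (and likewise for the denominators kₖ):
a_0 = 29: 29/1
a_1 = 7: 204/7
a_2 = 19: 3905/134
a_3 = 2: 8014/275
a_4 = 1: 11919/409
a_5 = 2: 31852/1093
a_6 = 2: 75623/2595
a_7 = 3: 258721/8878

258721/8878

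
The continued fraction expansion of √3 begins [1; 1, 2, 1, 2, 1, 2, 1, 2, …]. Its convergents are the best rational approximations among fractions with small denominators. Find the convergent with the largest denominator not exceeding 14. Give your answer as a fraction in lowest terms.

a_0 = 1: 1/1  (≤ bound)
a_1 = 1: 2/1  (≤ bound)
a_2 = 2: 5/3  (≤ bound)
a_3 = 1: 7/4  (≤ bound)
a_4 = 2: 19/11  (≤ bound)
a_5 = 1: 26/15  (> 14, stop)

19/11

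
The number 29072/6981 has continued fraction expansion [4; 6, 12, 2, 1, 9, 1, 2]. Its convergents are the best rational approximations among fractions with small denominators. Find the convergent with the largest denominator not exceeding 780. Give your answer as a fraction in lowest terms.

937/225

List convergents until the denominator exceeds the bound:
a_0 = 4: 4/1  (≤ bound)
a_1 = 6: 25/6  (≤ bound)
a_2 = 12: 304/73  (≤ bound)
a_3 = 2: 633/152  (≤ bound)
a_4 = 1: 937/225  (≤ bound)
a_5 = 9: 9066/2177  (> 780, stop)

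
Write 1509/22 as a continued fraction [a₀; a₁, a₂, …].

Apply division with remainder until the remainder is 0:
1509 ÷ 22 → quotient 68, remainder 13
22 ÷ 13 → quotient 1, remainder 9
13 ÷ 9 → quotient 1, remainder 4
9 ÷ 4 → quotient 2, remainder 1
4 ÷ 1 → quotient 4, remainder 0

[68; 1, 1, 2, 4]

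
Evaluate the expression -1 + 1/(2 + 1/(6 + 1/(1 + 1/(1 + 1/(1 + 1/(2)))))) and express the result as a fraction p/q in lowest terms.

-61/114

Build up convergents one term at a time:
a_0 = -1: -1/1
a_1 = 2: -1/2
a_2 = 6: -7/13
a_3 = 1: -8/15
a_4 = 1: -15/28
a_5 = 1: -23/43
a_6 = 2: -61/114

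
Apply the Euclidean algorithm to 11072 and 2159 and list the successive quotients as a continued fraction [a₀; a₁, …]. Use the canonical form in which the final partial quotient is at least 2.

Repeatedly divide and take the remainder:
11072 = 5·2159 + 277, so a_0 = 5
2159 = 7·277 + 220, so a_1 = 7
277 = 1·220 + 57, so a_2 = 1
220 = 3·57 + 49, so a_3 = 3
57 = 1·49 + 8, so a_4 = 1
49 = 6·8 + 1, so a_5 = 6
8 = 8·1 + 0, so a_6 = 8

[5; 7, 1, 3, 1, 6, 8]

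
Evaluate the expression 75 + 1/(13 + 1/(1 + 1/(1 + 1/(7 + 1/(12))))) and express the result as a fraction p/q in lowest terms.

Collapse the nested fraction from the inside out:
Start with 12.
7 + 1/(12/1) = 7 + 1/12 = 85/12
1 + 1/(85/12) = 1 + 12/85 = 97/85
1 + 1/(97/85) = 1 + 85/97 = 182/97
13 + 1/(182/97) = 13 + 97/182 = 2463/182
75 + 1/(2463/182) = 75 + 182/2463 = 184907/2463

184907/2463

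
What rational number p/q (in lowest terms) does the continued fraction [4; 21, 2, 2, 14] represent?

6236/1541

a_0 = 4: 4/1
a_1 = 21: 85/21
a_2 = 2: 174/43
a_3 = 2: 433/107
a_4 = 14: 6236/1541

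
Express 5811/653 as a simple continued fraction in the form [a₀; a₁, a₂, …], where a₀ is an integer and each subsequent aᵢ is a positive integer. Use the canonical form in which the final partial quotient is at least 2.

5811 ÷ 653 → quotient 8, remainder 587
653 ÷ 587 → quotient 1, remainder 66
587 ÷ 66 → quotient 8, remainder 59
66 ÷ 59 → quotient 1, remainder 7
59 ÷ 7 → quotient 8, remainder 3
7 ÷ 3 → quotient 2, remainder 1
3 ÷ 1 → quotient 3, remainder 0

[8; 1, 8, 1, 8, 2, 3]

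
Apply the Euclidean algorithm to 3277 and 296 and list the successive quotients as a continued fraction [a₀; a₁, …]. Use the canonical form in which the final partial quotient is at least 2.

3277 = 11·296 + 21, so a_0 = 11
296 = 14·21 + 2, so a_1 = 14
21 = 10·2 + 1, so a_2 = 10
2 = 2·1 + 0, so a_3 = 2

[11; 14, 10, 2]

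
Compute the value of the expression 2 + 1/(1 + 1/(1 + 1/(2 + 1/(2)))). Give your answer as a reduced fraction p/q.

31/12

Starting at the tail and folding back:
Start with 2.
2 + 1/(2/1) = 2 + 1/2 = 5/2
1 + 1/(5/2) = 1 + 2/5 = 7/5
1 + 1/(7/5) = 1 + 5/7 = 12/7
2 + 1/(12/7) = 2 + 7/12 = 31/12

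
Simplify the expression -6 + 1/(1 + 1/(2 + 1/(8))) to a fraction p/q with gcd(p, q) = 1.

Use the convergent recurrence hₖ = aₖ·hₖ₋₁ + hₖ₋₂ (and likewise for the denominators kₖ):
a_0 = -6: -6/1
a_1 = 1: -5/1
a_2 = 2: -16/3
a_3 = 8: -133/25

-133/25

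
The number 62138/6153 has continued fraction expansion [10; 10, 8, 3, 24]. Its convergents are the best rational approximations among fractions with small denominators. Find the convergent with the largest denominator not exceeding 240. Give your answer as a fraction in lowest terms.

List convergents until the denominator exceeds the bound:
a_0 = 10: 10/1  (≤ bound)
a_1 = 10: 101/10  (≤ bound)
a_2 = 8: 818/81  (≤ bound)
a_3 = 3: 2555/253  (> 240, stop)

818/81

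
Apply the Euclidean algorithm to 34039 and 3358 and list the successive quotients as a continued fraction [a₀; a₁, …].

34039 ÷ 3358 → quotient 10, remainder 459
3358 ÷ 459 → quotient 7, remainder 145
459 ÷ 145 → quotient 3, remainder 24
145 ÷ 24 → quotient 6, remainder 1
24 ÷ 1 → quotient 24, remainder 0

[10; 7, 3, 6, 24]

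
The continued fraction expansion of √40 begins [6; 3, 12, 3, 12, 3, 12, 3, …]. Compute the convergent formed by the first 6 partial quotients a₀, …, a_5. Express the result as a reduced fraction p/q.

Use the convergent recurrence hₖ = aₖ·hₖ₋₁ + hₖ₋₂ (and likewise for the denominators kₖ):
a_0 = 6: 6/1
a_1 = 3: 19/3
a_2 = 12: 234/37
a_3 = 3: 721/114
a_4 = 12: 8886/1405
a_5 = 3: 27379/4329

27379/4329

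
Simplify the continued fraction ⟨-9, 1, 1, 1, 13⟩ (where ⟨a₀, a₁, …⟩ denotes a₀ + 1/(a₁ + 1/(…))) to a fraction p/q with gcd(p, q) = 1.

Collapse the nested fraction from the inside out:
Start with 13.
1 + 1/(13/1) = 1 + 1/13 = 14/13
1 + 1/(14/13) = 1 + 13/14 = 27/14
1 + 1/(27/14) = 1 + 14/27 = 41/27
-9 + 1/(41/27) = -9 + 27/41 = -342/41

-342/41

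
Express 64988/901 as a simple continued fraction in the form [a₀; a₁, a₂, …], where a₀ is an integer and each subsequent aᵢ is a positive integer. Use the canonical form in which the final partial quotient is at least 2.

64988 ÷ 901 → quotient 72, remainder 116
901 ÷ 116 → quotient 7, remainder 89
116 ÷ 89 → quotient 1, remainder 27
89 ÷ 27 → quotient 3, remainder 8
27 ÷ 8 → quotient 3, remainder 3
8 ÷ 3 → quotient 2, remainder 2
3 ÷ 2 → quotient 1, remainder 1
2 ÷ 1 → quotient 2, remainder 0

[72; 7, 1, 3, 3, 2, 1, 2]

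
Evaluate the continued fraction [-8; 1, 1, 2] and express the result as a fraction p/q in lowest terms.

Work from the innermost term outward:
Start with 2.
1 + 1/(2/1) = 1 + 1/2 = 3/2
1 + 1/(3/2) = 1 + 2/3 = 5/3
-8 + 1/(5/3) = -8 + 3/5 = -37/5

-37/5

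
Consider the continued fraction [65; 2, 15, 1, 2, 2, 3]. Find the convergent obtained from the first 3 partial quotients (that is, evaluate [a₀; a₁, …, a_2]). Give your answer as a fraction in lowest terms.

Compute successive convergents:
a_0 = 65: 65/1
a_1 = 2: 131/2
a_2 = 15: 2030/31

2030/31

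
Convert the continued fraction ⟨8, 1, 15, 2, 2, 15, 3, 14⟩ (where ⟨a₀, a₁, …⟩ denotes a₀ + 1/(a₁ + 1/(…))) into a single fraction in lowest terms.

a_0 = 8: 8/1
a_1 = 1: 9/1
a_2 = 15: 143/16
a_3 = 2: 295/33
a_4 = 2: 733/82
a_5 = 15: 11290/1263
a_6 = 3: 34603/3871
a_7 = 14: 495732/55457

495732/55457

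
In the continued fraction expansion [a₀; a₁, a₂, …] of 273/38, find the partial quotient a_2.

273 ÷ 38 → quotient 7, remainder 7
38 ÷ 7 → quotient 5, remainder 3
7 ÷ 3 → quotient 2, remainder 1

2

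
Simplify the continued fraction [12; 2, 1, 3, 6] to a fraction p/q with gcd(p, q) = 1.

853/69

Work from the innermost term outward:
Start with 6.
3 + 1/(6/1) = 3 + 1/6 = 19/6
1 + 1/(19/6) = 1 + 6/19 = 25/19
2 + 1/(25/19) = 2 + 19/25 = 69/25
12 + 1/(69/25) = 12 + 25/69 = 853/69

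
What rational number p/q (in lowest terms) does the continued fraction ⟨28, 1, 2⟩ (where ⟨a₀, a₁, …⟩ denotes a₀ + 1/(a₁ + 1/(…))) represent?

a_0 = 28: 28/1
a_1 = 1: 29/1
a_2 = 2: 86/3

86/3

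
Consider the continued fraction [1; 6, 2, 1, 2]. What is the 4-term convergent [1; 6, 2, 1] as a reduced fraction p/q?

22/19

Start with 1.
2 + 1/(1/1) = 2 + 1/1 = 3/1
6 + 1/(3/1) = 6 + 1/3 = 19/3
1 + 1/(19/3) = 1 + 3/19 = 22/19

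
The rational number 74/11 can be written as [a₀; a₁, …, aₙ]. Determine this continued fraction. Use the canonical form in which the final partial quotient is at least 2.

[6; 1, 2, 1, 2]

Run the Euclidean algorithm, recording each quotient:
74 = 6·11 + 8, so a_0 = 6
11 = 1·8 + 3, so a_1 = 1
8 = 2·3 + 2, so a_2 = 2
3 = 1·2 + 1, so a_3 = 1
2 = 2·1 + 0, so a_4 = 2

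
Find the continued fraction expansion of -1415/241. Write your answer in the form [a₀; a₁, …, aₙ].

[-6; 7, 1, 3, 2, 3]

⌊-1415/241⌋ = -6, remainder 31
⌊241/31⌋ = 7, remainder 24
⌊31/24⌋ = 1, remainder 7
⌊24/7⌋ = 3, remainder 3
⌊7/3⌋ = 2, remainder 1
⌊3/1⌋ = 3, remainder 0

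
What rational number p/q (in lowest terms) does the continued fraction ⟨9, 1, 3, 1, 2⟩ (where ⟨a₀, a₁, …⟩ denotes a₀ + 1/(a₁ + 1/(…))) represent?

a_0 = 9: 9/1
a_1 = 1: 10/1
a_2 = 3: 39/4
a_3 = 1: 49/5
a_4 = 2: 137/14

137/14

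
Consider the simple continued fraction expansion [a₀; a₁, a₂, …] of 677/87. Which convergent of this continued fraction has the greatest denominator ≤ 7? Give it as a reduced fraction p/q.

List convergents until the denominator exceeds the bound:
a_0 = 7: 7/1  (≤ bound)
a_1 = 1: 8/1  (≤ bound)
a_2 = 3: 31/4  (≤ bound)
a_3 = 1: 39/5  (≤ bound)
a_4 = 1: 70/9  (> 7, stop)

39/5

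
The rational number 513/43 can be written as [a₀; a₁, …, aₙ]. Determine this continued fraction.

[11; 1, 13, 3]

513 ÷ 43 → quotient 11, remainder 40
43 ÷ 40 → quotient 1, remainder 3
40 ÷ 3 → quotient 13, remainder 1
3 ÷ 1 → quotient 3, remainder 0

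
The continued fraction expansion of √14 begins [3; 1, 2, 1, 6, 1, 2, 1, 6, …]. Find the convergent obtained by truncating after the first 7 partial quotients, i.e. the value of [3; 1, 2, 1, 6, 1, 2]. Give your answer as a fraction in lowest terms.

a_0 = 3: 3/1
a_1 = 1: 4/1
a_2 = 2: 11/3
a_3 = 1: 15/4
a_4 = 6: 101/27
a_5 = 1: 116/31
a_6 = 2: 333/89

333/89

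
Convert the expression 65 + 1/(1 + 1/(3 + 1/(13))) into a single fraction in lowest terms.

a_0 = 65: 65/1
a_1 = 1: 66/1
a_2 = 3: 263/4
a_3 = 13: 3485/53

3485/53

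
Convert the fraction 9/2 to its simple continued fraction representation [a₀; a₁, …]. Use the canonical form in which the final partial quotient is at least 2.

9 ÷ 2 → quotient 4, remainder 1
2 ÷ 1 → quotient 2, remainder 0

[4; 2]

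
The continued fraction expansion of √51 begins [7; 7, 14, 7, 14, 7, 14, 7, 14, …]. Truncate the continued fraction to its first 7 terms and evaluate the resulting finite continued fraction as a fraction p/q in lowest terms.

7068593/989801

a_0 = 7: 7/1
a_1 = 7: 50/7
a_2 = 14: 707/99
a_3 = 7: 4999/700
a_4 = 14: 70693/9899
a_5 = 7: 499850/69993
a_6 = 14: 7068593/989801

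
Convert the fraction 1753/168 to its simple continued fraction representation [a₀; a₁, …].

⌊1753/168⌋ = 10, remainder 73
⌊168/73⌋ = 2, remainder 22
⌊73/22⌋ = 3, remainder 7
⌊22/7⌋ = 3, remainder 1
⌊7/1⌋ = 7, remainder 0

[10; 2, 3, 3, 7]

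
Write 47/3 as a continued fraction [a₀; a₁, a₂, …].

[15; 1, 2]

Run the Euclidean algorithm, recording each quotient:
47 = 15·3 + 2, so a_0 = 15
3 = 1·2 + 1, so a_1 = 1
2 = 2·1 + 0, so a_2 = 2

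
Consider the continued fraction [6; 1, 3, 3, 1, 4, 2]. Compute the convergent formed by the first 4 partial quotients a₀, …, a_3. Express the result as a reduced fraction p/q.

88/13

Start with 3.
3 + 1/(3/1) = 3 + 1/3 = 10/3
1 + 1/(10/3) = 1 + 3/10 = 13/10
6 + 1/(13/10) = 6 + 10/13 = 88/13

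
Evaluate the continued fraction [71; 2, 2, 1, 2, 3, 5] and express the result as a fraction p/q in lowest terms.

24212/339

Starting at the tail and folding back:
Start with 5.
3 + 1/(5/1) = 3 + 1/5 = 16/5
2 + 1/(16/5) = 2 + 5/16 = 37/16
1 + 1/(37/16) = 1 + 16/37 = 53/37
2 + 1/(53/37) = 2 + 37/53 = 143/53
2 + 1/(143/53) = 2 + 53/143 = 339/143
71 + 1/(339/143) = 71 + 143/339 = 24212/339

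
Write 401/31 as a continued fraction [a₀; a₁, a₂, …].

401 ÷ 31 → quotient 12, remainder 29
31 ÷ 29 → quotient 1, remainder 2
29 ÷ 2 → quotient 14, remainder 1
2 ÷ 1 → quotient 2, remainder 0

[12; 1, 14, 2]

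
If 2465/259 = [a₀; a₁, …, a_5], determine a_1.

1

2465 ÷ 259 → quotient 9, remainder 134
259 ÷ 134 → quotient 1, remainder 125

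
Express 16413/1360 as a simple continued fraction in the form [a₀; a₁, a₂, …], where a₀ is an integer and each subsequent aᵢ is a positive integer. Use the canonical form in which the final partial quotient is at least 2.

⌊16413/1360⌋ = 12, remainder 93
⌊1360/93⌋ = 14, remainder 58
⌊93/58⌋ = 1, remainder 35
⌊58/35⌋ = 1, remainder 23
⌊35/23⌋ = 1, remainder 12
⌊23/12⌋ = 1, remainder 11
⌊12/11⌋ = 1, remainder 1
⌊11/1⌋ = 11, remainder 0

[12; 14, 1, 1, 1, 1, 1, 11]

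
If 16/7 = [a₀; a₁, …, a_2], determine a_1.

16 ÷ 7 → quotient 2, remainder 2
7 ÷ 2 → quotient 3, remainder 1

3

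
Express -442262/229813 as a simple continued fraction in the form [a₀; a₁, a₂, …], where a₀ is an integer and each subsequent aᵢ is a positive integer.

[-2; 13, 4, 3, 1, 12, 6, 13]

-442262 ÷ 229813 → quotient -2, remainder 17364
229813 ÷ 17364 → quotient 13, remainder 4081
17364 ÷ 4081 → quotient 4, remainder 1040
4081 ÷ 1040 → quotient 3, remainder 961
1040 ÷ 961 → quotient 1, remainder 79
961 ÷ 79 → quotient 12, remainder 13
79 ÷ 13 → quotient 6, remainder 1
13 ÷ 1 → quotient 13, remainder 0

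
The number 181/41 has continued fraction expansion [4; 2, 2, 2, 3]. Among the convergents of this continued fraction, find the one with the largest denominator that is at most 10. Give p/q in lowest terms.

List convergents until the denominator exceeds the bound:
a_0 = 4: 4/1  (≤ bound)
a_1 = 2: 9/2  (≤ bound)
a_2 = 2: 22/5  (≤ bound)
a_3 = 2: 53/12  (> 10, stop)

22/5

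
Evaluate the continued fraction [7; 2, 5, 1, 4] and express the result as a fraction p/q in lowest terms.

Start with 4.
1 + 1/(4/1) = 1 + 1/4 = 5/4
5 + 1/(5/4) = 5 + 4/5 = 29/5
2 + 1/(29/5) = 2 + 5/29 = 63/29
7 + 1/(63/29) = 7 + 29/63 = 470/63

470/63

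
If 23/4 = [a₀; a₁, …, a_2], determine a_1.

1

Apply division with remainder until the remainder is 0:
23 = 5·4 + 3, so a_0 = 5
4 = 1·3 + 1, so a_1 = 1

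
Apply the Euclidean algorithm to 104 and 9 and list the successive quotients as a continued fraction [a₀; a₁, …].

[11; 1, 1, 4]

Run the Euclidean algorithm, recording each quotient:
⌊104/9⌋ = 11, remainder 5
⌊9/5⌋ = 1, remainder 4
⌊5/4⌋ = 1, remainder 1
⌊4/1⌋ = 4, remainder 0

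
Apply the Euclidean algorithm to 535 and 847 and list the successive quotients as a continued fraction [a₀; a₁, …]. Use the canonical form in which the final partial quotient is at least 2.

[0; 1, 1, 1, 2, 1, 1, 44]

Run the Euclidean algorithm, recording each quotient:
535 = 0·847 + 535, so a_0 = 0
847 = 1·535 + 312, so a_1 = 1
535 = 1·312 + 223, so a_2 = 1
312 = 1·223 + 89, so a_3 = 1
223 = 2·89 + 45, so a_4 = 2
89 = 1·45 + 44, so a_5 = 1
45 = 1·44 + 1, so a_6 = 1
44 = 44·1 + 0, so a_7 = 44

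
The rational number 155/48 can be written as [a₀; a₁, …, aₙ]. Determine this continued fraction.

Apply division with remainder until the remainder is 0:
155 ÷ 48 → quotient 3, remainder 11
48 ÷ 11 → quotient 4, remainder 4
11 ÷ 4 → quotient 2, remainder 3
4 ÷ 3 → quotient 1, remainder 1
3 ÷ 1 → quotient 3, remainder 0

[3; 4, 2, 1, 3]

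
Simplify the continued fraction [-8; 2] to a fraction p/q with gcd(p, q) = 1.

a_0 = -8: -8/1
a_1 = 2: -15/2

-15/2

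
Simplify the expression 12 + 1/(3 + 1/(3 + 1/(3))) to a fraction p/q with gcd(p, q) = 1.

406/33

Starting at the tail and folding back:
Start with 3.
3 + 1/(3/1) = 3 + 1/3 = 10/3
3 + 1/(10/3) = 3 + 3/10 = 33/10
12 + 1/(33/10) = 12 + 10/33 = 406/33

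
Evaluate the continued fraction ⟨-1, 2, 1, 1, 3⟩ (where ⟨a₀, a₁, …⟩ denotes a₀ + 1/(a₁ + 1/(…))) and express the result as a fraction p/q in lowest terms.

a_0 = -1: -1/1
a_1 = 2: -1/2
a_2 = 1: -2/3
a_3 = 1: -3/5
a_4 = 3: -11/18

-11/18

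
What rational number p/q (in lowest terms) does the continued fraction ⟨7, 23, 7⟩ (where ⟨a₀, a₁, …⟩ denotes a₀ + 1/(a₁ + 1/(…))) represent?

1141/162

Start with 7.
23 + 1/(7/1) = 23 + 1/7 = 162/7
7 + 1/(162/7) = 7 + 7/162 = 1141/162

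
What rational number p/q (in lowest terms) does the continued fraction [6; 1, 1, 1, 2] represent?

Build up convergents one term at a time:
a_0 = 6: 6/1
a_1 = 1: 7/1
a_2 = 1: 13/2
a_3 = 1: 20/3
a_4 = 2: 53/8

53/8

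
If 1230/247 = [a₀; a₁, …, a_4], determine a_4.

2

⌊1230/247⌋ = 4, remainder 242
⌊247/242⌋ = 1, remainder 5
⌊242/5⌋ = 48, remainder 2
⌊5/2⌋ = 2, remainder 1
⌊2/1⌋ = 2, remainder 0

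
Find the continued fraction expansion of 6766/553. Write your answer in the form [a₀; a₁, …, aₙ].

6766 = 12·553 + 130, so a_0 = 12
553 = 4·130 + 33, so a_1 = 4
130 = 3·33 + 31, so a_2 = 3
33 = 1·31 + 2, so a_3 = 1
31 = 15·2 + 1, so a_4 = 15
2 = 2·1 + 0, so a_5 = 2

[12; 4, 3, 1, 15, 2]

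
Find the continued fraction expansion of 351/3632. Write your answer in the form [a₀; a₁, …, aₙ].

[0; 10, 2, 1, 7, 7, 2]

351 = 0·3632 + 351, so a_0 = 0
3632 = 10·351 + 122, so a_1 = 10
351 = 2·122 + 107, so a_2 = 2
122 = 1·107 + 15, so a_3 = 1
107 = 7·15 + 2, so a_4 = 7
15 = 7·2 + 1, so a_5 = 7
2 = 2·1 + 0, so a_6 = 2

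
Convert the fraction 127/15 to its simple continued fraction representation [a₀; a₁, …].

[8; 2, 7]

Run the Euclidean algorithm, recording each quotient:
⌊127/15⌋ = 8, remainder 7
⌊15/7⌋ = 2, remainder 1
⌊7/1⌋ = 7, remainder 0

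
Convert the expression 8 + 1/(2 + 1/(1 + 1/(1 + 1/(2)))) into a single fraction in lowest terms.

Start with 2.
1 + 1/(2/1) = 1 + 1/2 = 3/2
1 + 1/(3/2) = 1 + 2/3 = 5/3
2 + 1/(5/3) = 2 + 3/5 = 13/5
8 + 1/(13/5) = 8 + 5/13 = 109/13

109/13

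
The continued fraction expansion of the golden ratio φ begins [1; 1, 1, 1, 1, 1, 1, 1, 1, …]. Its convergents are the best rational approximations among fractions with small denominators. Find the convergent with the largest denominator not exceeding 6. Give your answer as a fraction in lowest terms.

8/5

a_0 = 1: 1/1  (≤ bound)
a_1 = 1: 2/1  (≤ bound)
a_2 = 1: 3/2  (≤ bound)
a_3 = 1: 5/3  (≤ bound)
a_4 = 1: 8/5  (≤ bound)
a_5 = 1: 13/8  (> 6, stop)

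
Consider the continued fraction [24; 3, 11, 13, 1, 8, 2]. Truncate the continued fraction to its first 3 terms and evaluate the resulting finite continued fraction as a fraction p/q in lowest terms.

827/34

Build up convergents one term at a time:
a_0 = 24: 24/1
a_1 = 3: 73/3
a_2 = 11: 827/34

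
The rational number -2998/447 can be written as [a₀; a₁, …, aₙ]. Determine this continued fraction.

Run the Euclidean algorithm, recording each quotient:
⌊-2998/447⌋ = -7, remainder 131
⌊447/131⌋ = 3, remainder 54
⌊131/54⌋ = 2, remainder 23
⌊54/23⌋ = 2, remainder 8
⌊23/8⌋ = 2, remainder 7
⌊8/7⌋ = 1, remainder 1
⌊7/1⌋ = 7, remainder 0

[-7; 3, 2, 2, 2, 1, 7]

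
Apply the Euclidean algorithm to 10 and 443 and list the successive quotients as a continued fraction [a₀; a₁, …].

[0; 44, 3, 3]

Run the Euclidean algorithm, recording each quotient:
⌊10/443⌋ = 0, remainder 10
⌊443/10⌋ = 44, remainder 3
⌊10/3⌋ = 3, remainder 1
⌊3/1⌋ = 3, remainder 0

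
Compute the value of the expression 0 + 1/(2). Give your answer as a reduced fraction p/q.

1/2

Starting at the tail and folding back:
Start with 2.
0 + 1/(2/1) = 0 + 1/2 = 1/2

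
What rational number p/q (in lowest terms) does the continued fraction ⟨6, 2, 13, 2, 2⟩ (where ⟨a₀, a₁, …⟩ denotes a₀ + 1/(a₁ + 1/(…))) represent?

901/139

Work from the innermost term outward:
Start with 2.
2 + 1/(2/1) = 2 + 1/2 = 5/2
13 + 1/(5/2) = 13 + 2/5 = 67/5
2 + 1/(67/5) = 2 + 5/67 = 139/67
6 + 1/(139/67) = 6 + 67/139 = 901/139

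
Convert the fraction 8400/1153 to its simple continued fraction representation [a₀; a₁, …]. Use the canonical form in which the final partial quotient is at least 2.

[7; 3, 1, 1, 54, 3]

8400 = 7·1153 + 329, so a_0 = 7
1153 = 3·329 + 166, so a_1 = 3
329 = 1·166 + 163, so a_2 = 1
166 = 1·163 + 3, so a_3 = 1
163 = 54·3 + 1, so a_4 = 54
3 = 3·1 + 0, so a_5 = 3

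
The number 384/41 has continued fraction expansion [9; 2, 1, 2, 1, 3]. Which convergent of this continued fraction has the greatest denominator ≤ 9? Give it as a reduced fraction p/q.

75/8

List convergents until the denominator exceeds the bound:
a_0 = 9: 9/1  (≤ bound)
a_1 = 2: 19/2  (≤ bound)
a_2 = 1: 28/3  (≤ bound)
a_3 = 2: 75/8  (≤ bound)
a_4 = 1: 103/11  (> 9, stop)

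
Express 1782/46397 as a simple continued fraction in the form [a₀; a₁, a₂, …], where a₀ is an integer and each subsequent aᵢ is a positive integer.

[0; 26, 27, 2, 2, 2, 5]

Repeatedly divide and take the remainder:
1782 ÷ 46397 → quotient 0, remainder 1782
46397 ÷ 1782 → quotient 26, remainder 65
1782 ÷ 65 → quotient 27, remainder 27
65 ÷ 27 → quotient 2, remainder 11
27 ÷ 11 → quotient 2, remainder 5
11 ÷ 5 → quotient 2, remainder 1
5 ÷ 1 → quotient 5, remainder 0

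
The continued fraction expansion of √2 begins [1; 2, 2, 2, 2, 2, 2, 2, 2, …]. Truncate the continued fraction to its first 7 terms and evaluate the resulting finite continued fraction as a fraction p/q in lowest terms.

239/169

Start with 2.
2 + 1/(2/1) = 2 + 1/2 = 5/2
2 + 1/(5/2) = 2 + 2/5 = 12/5
2 + 1/(12/5) = 2 + 5/12 = 29/12
2 + 1/(29/12) = 2 + 12/29 = 70/29
2 + 1/(70/29) = 2 + 29/70 = 169/70
1 + 1/(169/70) = 1 + 70/169 = 239/169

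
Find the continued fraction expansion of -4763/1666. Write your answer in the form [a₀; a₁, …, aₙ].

-4763 ÷ 1666 → quotient -3, remainder 235
1666 ÷ 235 → quotient 7, remainder 21
235 ÷ 21 → quotient 11, remainder 4
21 ÷ 4 → quotient 5, remainder 1
4 ÷ 1 → quotient 4, remainder 0

[-3; 7, 11, 5, 4]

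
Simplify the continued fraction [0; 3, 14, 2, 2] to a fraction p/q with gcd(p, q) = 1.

a_0 = 0: 0/1
a_1 = 3: 1/3
a_2 = 14: 14/43
a_3 = 2: 29/89
a_4 = 2: 72/221

72/221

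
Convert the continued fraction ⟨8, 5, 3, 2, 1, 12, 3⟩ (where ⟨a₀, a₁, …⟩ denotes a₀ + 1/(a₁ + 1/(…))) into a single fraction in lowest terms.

16967/2072

Build up convergents one term at a time:
a_0 = 8: 8/1
a_1 = 5: 41/5
a_2 = 3: 131/16
a_3 = 2: 303/37
a_4 = 1: 434/53
a_5 = 12: 5511/673
a_6 = 3: 16967/2072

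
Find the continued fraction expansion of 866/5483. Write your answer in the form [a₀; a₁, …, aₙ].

866 ÷ 5483 → quotient 0, remainder 866
5483 ÷ 866 → quotient 6, remainder 287
866 ÷ 287 → quotient 3, remainder 5
287 ÷ 5 → quotient 57, remainder 2
5 ÷ 2 → quotient 2, remainder 1
2 ÷ 1 → quotient 2, remainder 0

[0; 6, 3, 57, 2, 2]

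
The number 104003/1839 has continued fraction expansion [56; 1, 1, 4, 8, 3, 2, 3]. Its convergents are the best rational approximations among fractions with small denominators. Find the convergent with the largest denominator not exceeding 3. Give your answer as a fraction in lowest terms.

a_0 = 56: 56/1  (≤ bound)
a_1 = 1: 57/1  (≤ bound)
a_2 = 1: 113/2  (≤ bound)
a_3 = 4: 509/9  (> 3, stop)

113/2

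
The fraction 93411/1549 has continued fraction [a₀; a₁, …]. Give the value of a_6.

93411 = 60·1549 + 471, so a_0 = 60
1549 = 3·471 + 136, so a_1 = 3
471 = 3·136 + 63, so a_2 = 3
136 = 2·63 + 10, so a_3 = 2
63 = 6·10 + 3, so a_4 = 6
10 = 3·3 + 1, so a_5 = 3
3 = 3·1 + 0, so a_6 = 3

3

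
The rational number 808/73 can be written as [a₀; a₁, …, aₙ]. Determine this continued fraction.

808 ÷ 73 → quotient 11, remainder 5
73 ÷ 5 → quotient 14, remainder 3
5 ÷ 3 → quotient 1, remainder 2
3 ÷ 2 → quotient 1, remainder 1
2 ÷ 1 → quotient 2, remainder 0

[11; 14, 1, 1, 2]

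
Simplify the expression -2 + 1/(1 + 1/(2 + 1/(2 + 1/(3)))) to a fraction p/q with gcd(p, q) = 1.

-31/24

Starting at the tail and folding back:
Start with 3.
2 + 1/(3/1) = 2 + 1/3 = 7/3
2 + 1/(7/3) = 2 + 3/7 = 17/7
1 + 1/(17/7) = 1 + 7/17 = 24/17
-2 + 1/(24/17) = -2 + 17/24 = -31/24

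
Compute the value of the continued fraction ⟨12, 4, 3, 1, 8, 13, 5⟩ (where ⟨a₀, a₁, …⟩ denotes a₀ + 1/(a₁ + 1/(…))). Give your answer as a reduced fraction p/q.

121358/9919

Build up convergents one term at a time:
a_0 = 12: 12/1
a_1 = 4: 49/4
a_2 = 3: 159/13
a_3 = 1: 208/17
a_4 = 8: 1823/149
a_5 = 13: 23907/1954
a_6 = 5: 121358/9919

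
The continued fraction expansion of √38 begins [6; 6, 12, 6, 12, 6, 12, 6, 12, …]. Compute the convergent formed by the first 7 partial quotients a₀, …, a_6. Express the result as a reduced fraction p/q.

2463306/399601

Use the convergent recurrence hₖ = aₖ·hₖ₋₁ + hₖ₋₂ (and likewise for the denominators kₖ):
a_0 = 6: 6/1
a_1 = 6: 37/6
a_2 = 12: 450/73
a_3 = 6: 2737/444
a_4 = 12: 33294/5401
a_5 = 6: 202501/32850
a_6 = 12: 2463306/399601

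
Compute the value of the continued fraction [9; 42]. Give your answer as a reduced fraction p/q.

Work from the innermost term outward:
Start with 42.
9 + 1/(42/1) = 9 + 1/42 = 379/42

379/42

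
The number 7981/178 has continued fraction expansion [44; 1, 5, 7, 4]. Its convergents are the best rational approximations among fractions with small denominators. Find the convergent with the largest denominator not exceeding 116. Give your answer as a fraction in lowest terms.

a_0 = 44: 44/1  (≤ bound)
a_1 = 1: 45/1  (≤ bound)
a_2 = 5: 269/6  (≤ bound)
a_3 = 7: 1928/43  (≤ bound)
a_4 = 4: 7981/178  (> 116, stop)

1928/43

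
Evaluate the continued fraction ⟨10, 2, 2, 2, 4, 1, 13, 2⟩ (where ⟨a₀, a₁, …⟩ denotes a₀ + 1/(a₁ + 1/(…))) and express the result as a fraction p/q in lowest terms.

19383/1861

Start with 2.
13 + 1/(2/1) = 13 + 1/2 = 27/2
1 + 1/(27/2) = 1 + 2/27 = 29/27
4 + 1/(29/27) = 4 + 27/29 = 143/29
2 + 1/(143/29) = 2 + 29/143 = 315/143
2 + 1/(315/143) = 2 + 143/315 = 773/315
2 + 1/(773/315) = 2 + 315/773 = 1861/773
10 + 1/(1861/773) = 10 + 773/1861 = 19383/1861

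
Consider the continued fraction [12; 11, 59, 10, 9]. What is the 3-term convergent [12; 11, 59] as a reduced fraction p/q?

7859/650

a_0 = 12: 12/1
a_1 = 11: 133/11
a_2 = 59: 7859/650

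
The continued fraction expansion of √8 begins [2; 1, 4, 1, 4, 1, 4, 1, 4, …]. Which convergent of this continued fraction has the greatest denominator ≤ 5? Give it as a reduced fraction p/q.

14/5

a_0 = 2: 2/1  (≤ bound)
a_1 = 1: 3/1  (≤ bound)
a_2 = 4: 14/5  (≤ bound)
a_3 = 1: 17/6  (> 5, stop)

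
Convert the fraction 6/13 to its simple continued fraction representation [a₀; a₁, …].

6 = 0·13 + 6, so a_0 = 0
13 = 2·6 + 1, so a_1 = 2
6 = 6·1 + 0, so a_2 = 6

[0; 2, 6]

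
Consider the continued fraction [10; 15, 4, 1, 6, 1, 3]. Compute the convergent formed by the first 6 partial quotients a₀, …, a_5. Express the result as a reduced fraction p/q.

Build up convergents one term at a time:
a_0 = 10: 10/1
a_1 = 15: 151/15
a_2 = 4: 614/61
a_3 = 1: 765/76
a_4 = 6: 5204/517
a_5 = 1: 5969/593

5969/593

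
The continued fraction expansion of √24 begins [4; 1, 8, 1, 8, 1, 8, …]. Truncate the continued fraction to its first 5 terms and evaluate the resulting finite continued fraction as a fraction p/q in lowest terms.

Starting at the tail and folding back:
Start with 8.
1 + 1/(8/1) = 1 + 1/8 = 9/8
8 + 1/(9/8) = 8 + 8/9 = 80/9
1 + 1/(80/9) = 1 + 9/80 = 89/80
4 + 1/(89/80) = 4 + 80/89 = 436/89

436/89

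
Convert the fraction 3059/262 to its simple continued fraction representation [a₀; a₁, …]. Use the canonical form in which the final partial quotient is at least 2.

Apply division with remainder until the remainder is 0:
⌊3059/262⌋ = 11, remainder 177
⌊262/177⌋ = 1, remainder 85
⌊177/85⌋ = 2, remainder 7
⌊85/7⌋ = 12, remainder 1
⌊7/1⌋ = 7, remainder 0

[11; 1, 2, 12, 7]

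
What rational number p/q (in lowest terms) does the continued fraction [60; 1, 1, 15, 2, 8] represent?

a_0 = 60: 60/1
a_1 = 1: 61/1
a_2 = 1: 121/2
a_3 = 15: 1876/31
a_4 = 2: 3873/64
a_5 = 8: 32860/543

32860/543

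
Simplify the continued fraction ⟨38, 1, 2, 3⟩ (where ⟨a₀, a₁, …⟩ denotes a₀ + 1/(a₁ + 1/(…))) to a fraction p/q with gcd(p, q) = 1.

387/10

Collapse the nested fraction from the inside out:
Start with 3.
2 + 1/(3/1) = 2 + 1/3 = 7/3
1 + 1/(7/3) = 1 + 3/7 = 10/7
38 + 1/(10/7) = 38 + 7/10 = 387/10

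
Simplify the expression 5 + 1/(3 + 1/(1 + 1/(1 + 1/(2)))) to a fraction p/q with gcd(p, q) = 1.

95/18

a_0 = 5: 5/1
a_1 = 3: 16/3
a_2 = 1: 21/4
a_3 = 1: 37/7
a_4 = 2: 95/18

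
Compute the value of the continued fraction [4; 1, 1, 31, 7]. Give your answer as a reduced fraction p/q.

1997/443

Collapse the nested fraction from the inside out:
Start with 7.
31 + 1/(7/1) = 31 + 1/7 = 218/7
1 + 1/(218/7) = 1 + 7/218 = 225/218
1 + 1/(225/218) = 1 + 218/225 = 443/225
4 + 1/(443/225) = 4 + 225/443 = 1997/443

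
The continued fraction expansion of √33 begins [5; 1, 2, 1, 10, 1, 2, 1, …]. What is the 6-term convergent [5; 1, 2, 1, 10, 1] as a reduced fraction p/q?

Build up convergents one term at a time:
a_0 = 5: 5/1
a_1 = 1: 6/1
a_2 = 2: 17/3
a_3 = 1: 23/4
a_4 = 10: 247/43
a_5 = 1: 270/47

270/47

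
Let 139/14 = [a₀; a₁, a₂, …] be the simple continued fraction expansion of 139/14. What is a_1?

1

Repeatedly divide and take the remainder:
⌊139/14⌋ = 9, remainder 13
⌊14/13⌋ = 1, remainder 1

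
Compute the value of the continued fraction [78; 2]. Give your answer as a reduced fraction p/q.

157/2

Collapse the nested fraction from the inside out:
Start with 2.
78 + 1/(2/1) = 78 + 1/2 = 157/2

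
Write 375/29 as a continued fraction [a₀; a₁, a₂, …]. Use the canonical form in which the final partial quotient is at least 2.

⌊375/29⌋ = 12, remainder 27
⌊29/27⌋ = 1, remainder 2
⌊27/2⌋ = 13, remainder 1
⌊2/1⌋ = 2, remainder 0

[12; 1, 13, 2]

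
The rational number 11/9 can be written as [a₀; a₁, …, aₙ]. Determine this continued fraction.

[1; 4, 2]

Apply division with remainder until the remainder is 0:
11 ÷ 9 → quotient 1, remainder 2
9 ÷ 2 → quotient 4, remainder 1
2 ÷ 1 → quotient 2, remainder 0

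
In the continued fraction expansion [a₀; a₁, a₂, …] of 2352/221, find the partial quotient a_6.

15

2352 ÷ 221 → quotient 10, remainder 142
221 ÷ 142 → quotient 1, remainder 79
142 ÷ 79 → quotient 1, remainder 63
79 ÷ 63 → quotient 1, remainder 16
63 ÷ 16 → quotient 3, remainder 15
16 ÷ 15 → quotient 1, remainder 1
15 ÷ 1 → quotient 15, remainder 0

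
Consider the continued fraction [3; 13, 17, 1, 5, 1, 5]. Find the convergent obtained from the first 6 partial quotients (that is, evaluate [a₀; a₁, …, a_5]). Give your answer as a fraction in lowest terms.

5021/1632

Start with 1.
5 + 1/(1/1) = 5 + 1/1 = 6/1
1 + 1/(6/1) = 1 + 1/6 = 7/6
17 + 1/(7/6) = 17 + 6/7 = 125/7
13 + 1/(125/7) = 13 + 7/125 = 1632/125
3 + 1/(1632/125) = 3 + 125/1632 = 5021/1632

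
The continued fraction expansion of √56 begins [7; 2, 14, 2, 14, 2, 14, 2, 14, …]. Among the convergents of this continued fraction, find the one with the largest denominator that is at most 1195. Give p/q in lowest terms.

6503/869

a_0 = 7: 7/1  (≤ bound)
a_1 = 2: 15/2  (≤ bound)
a_2 = 14: 217/29  (≤ bound)
a_3 = 2: 449/60  (≤ bound)
a_4 = 14: 6503/869  (≤ bound)
a_5 = 2: 13455/1798  (> 1195, stop)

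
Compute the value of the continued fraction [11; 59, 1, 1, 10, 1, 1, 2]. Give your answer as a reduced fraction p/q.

72788/6607

Start with 2.
1 + 1/(2/1) = 1 + 1/2 = 3/2
1 + 1/(3/2) = 1 + 2/3 = 5/3
10 + 1/(5/3) = 10 + 3/5 = 53/5
1 + 1/(53/5) = 1 + 5/53 = 58/53
1 + 1/(58/53) = 1 + 53/58 = 111/58
59 + 1/(111/58) = 59 + 58/111 = 6607/111
11 + 1/(6607/111) = 11 + 111/6607 = 72788/6607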